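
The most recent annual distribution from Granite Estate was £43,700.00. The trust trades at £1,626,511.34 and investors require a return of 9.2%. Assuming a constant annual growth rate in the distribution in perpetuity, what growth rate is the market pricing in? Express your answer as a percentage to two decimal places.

6.34%

P = D₀(1+g)/(r−g) ⇒ P(r−g) = D₀(1+g) ⇒ g(P+D₀) = P·r − D₀
g = (P·r − D₀)/(P + D₀) = (£1,626,511.34×0.092 − £43,700.00) / (£1,626,511.34 + £43,700.00) = 0.063429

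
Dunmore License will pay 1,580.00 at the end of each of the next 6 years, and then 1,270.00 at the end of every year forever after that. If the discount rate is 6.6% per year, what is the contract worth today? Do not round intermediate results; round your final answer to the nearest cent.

20738.48

PV of 6-year annuity: 1,580.00 × [1 − (1+0.066)^−6] / 0.066 = 7625.03838
Perpetuity value at year 6: 1,270.00 / 0.066 = 19242.42424
PV of perpetuity: 19242.42424 / (1+0.066)^6 = 13113.43770
Total PV = 7625.03838 + 13113.43770 = 20738.47608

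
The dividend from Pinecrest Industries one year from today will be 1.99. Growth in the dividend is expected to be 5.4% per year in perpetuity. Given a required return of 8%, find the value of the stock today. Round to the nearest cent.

Growing perpetuity: P = D₁ / (r − g) = 1.9900 / (0.08 − 0.054) = 76.54

76.54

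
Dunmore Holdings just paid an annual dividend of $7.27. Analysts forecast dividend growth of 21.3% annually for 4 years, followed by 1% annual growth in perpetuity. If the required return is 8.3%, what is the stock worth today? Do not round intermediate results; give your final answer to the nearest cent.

D_1 = 8.81851
D_2 = 10.69685
D_3 = 12.97528
D_4 = 15.73902
Terminal value at year 4: TV = D_4×(1+g_2)/(r−g_2) = 15.89641/0.073 = 217.75901
P_0 = D_1/(1+r)^1 + D_2/(1+r)^2 + D_3/(1+r)^3 + D_4/(1+r)^4 + TV/(1+r)^4
    = 8.14267 + 9.12009 + 10.21484 + 11.44099 + 158.29322 = 197.21181

$197.21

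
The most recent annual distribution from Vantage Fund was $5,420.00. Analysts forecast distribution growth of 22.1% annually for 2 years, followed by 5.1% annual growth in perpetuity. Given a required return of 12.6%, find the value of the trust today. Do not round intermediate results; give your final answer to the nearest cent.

$101559.44

D_1 = 6617.82000
D_2 = 8080.35822
Terminal value at year 2: TV = D_2×(1+g_2)/(r−g_2) = 8492.45649/0.075 = 113232.75319
P_0 = D_1/(1+r)^1 + D_2/(1+r)^2 + TV/(1+r)^2
    = 5877.28242 + 6373.14550 + 89309.01223 = 101559.44014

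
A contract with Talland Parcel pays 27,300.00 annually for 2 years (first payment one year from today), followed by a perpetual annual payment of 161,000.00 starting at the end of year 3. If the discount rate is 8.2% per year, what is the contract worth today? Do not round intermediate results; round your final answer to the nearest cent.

1725644.33

PV of 2-year annuity: 27,300.00 × [1 − (1+0.082)^−2] / 0.082 = 48549.95712
Perpetuity value at year 2: 161,000.00 / 0.082 = 1963414.63415
PV of perpetuity: 1963414.63415 / (1+0.082)^2 = 1677094.37420
Total PV = 48549.95712 + 1677094.37420 = 1725644.33133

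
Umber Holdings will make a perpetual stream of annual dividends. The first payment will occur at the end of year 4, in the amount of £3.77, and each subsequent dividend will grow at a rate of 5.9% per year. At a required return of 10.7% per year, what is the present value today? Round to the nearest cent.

Value at end of year 3: C₁ / (r − g) = £3.77 / (0.107 − 0.059) = £78.5417
Discount to today: PV = £78.5417 / (1 + 0.107)^3 = £78.5417 / 1.356572 = £57.90

£57.90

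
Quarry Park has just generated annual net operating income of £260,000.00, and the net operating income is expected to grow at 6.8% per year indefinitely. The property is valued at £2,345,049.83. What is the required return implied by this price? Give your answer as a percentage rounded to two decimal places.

D₁ = £260,000.00 × 1.068 = £277,680.0000
P = D₁/(r − g) ⇒ r = D₁/P + g = £277,680.0000/£2,345,049.83 + 0.068 = 0.118411 + 0.068 = 0.186411

18.64%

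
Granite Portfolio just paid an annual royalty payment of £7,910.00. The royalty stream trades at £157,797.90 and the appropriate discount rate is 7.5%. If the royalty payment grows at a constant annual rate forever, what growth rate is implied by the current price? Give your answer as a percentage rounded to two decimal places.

2.37%

P = D₀(1+g)/(r−g) ⇒ P(r−g) = D₀(1+g) ⇒ g(P+D₀) = P·r − D₀
g = (P·r − D₀)/(P + D₀) = (£157,797.90×0.075 − £7,910.00) / (£157,797.90 + £7,910.00) = 0.023685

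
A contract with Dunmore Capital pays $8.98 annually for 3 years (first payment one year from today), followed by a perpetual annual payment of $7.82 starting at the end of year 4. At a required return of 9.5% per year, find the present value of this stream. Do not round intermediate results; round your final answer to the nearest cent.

$85.23

PV of 3-year annuity: $8.98 × [1 − (1+0.095)^−3] / 0.095 = 22.52998
Perpetuity value at year 3: $7.82 / 0.095 = 82.31579
PV of perpetuity: 82.31579 / (1+0.095)^3 = 62.69614
Total PV = 22.52998 + 62.69614 = 85.22612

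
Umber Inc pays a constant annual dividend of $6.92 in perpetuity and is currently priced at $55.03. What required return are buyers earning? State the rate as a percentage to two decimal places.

P = C/r ⇒ r = C/P = $6.92/$55.03 = 0.125750

12.57%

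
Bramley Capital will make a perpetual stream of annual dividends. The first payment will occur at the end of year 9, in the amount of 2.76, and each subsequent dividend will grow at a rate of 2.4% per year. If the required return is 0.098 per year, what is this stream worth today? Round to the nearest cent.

17.65

Value at end of year 8: C₁ / (r − g) = 2.76 / (0.098 − 0.024) = 37.2973
Discount to today: PV = 37.2973 / (1 + 0.098)^8 = 37.2973 / 2.112607 = 17.65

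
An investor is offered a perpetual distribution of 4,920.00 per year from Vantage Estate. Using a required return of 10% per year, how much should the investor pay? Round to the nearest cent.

Level perpetuity: PV = C / r = 4,920.00 / 0.1 = 49,200.00

49200.00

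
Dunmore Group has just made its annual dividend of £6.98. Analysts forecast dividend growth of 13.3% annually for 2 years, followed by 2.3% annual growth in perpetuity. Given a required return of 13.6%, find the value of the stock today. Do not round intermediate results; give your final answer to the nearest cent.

D_1 = 7.90834
D_2 = 8.96015
Terminal value at year 2: TV = D_2×(1+g_2)/(r−g_2) = 9.16623/0.113 = 81.11710
P_0 = D_1/(1+r)^1 + D_2/(1+r)^2 + TV/(1+r)^2
    = 6.96157 + 6.94318 + 62.85731 = 76.76206

£76.76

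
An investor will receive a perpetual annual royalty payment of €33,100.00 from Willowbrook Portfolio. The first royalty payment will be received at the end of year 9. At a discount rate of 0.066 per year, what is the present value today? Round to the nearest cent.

€300764.39

Value at end of year 8: C / r = €33,100.00 / 0.066 = €501,515.1515
Discount to today: PV = €501,515.1515 / (1 + 0.066)^8 = €501,515.1515 / 1.667468 = €300,764.39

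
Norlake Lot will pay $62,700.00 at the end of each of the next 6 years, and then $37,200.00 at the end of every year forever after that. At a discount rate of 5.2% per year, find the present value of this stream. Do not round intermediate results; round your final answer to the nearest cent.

$843991.03

PV of 6-year annuity: $62,700.00 × [1 − (1+0.052)^−6] / 0.052 = 316220.47145
Perpetuity value at year 6: $37,200.00 / 0.052 = 715384.61538
PV of perpetuity: 715384.61538 / (1+0.052)^6 = 527770.55577
Total PV = 316220.47145 + 527770.55577 = 843991.02722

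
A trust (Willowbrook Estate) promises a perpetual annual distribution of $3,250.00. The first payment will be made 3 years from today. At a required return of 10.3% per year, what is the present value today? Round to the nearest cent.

$25935.53

Value at end of year 2: C / r = $3,250.00 / 0.103 = $31,553.3981
Discount to today: PV = $31,553.3981 / (1 + 0.103)^2 = $31,553.3981 / 1.216609 = $25,935.53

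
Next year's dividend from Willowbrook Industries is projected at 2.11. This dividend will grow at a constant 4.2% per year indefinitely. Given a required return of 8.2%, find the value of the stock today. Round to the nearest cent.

52.75

Growing perpetuity: P = D₁ / (r − g) = 2.1100 / (0.082 − 0.042) = 52.75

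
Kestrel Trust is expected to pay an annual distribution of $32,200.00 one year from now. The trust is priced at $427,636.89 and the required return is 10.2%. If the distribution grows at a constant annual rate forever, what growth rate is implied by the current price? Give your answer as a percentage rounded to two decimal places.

2.67%

P = D₁/(r−g) ⇒ g = r − D₁/P = 0.102 − $32,200.00/$427,636.89 = 0.026702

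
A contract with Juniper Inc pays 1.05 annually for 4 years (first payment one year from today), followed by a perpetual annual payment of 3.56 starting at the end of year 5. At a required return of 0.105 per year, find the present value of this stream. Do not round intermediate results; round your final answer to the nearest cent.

26.03

PV of 4-year annuity: 1.05 × [1 − (1+0.105)^−4] / 0.105 = 3.29265
Perpetuity value at year 4: 3.56 / 0.105 = 33.90476
PV of perpetuity: 33.90476 / (1+0.105)^4 = 22.74111
Total PV = 3.29265 + 22.74111 = 26.03376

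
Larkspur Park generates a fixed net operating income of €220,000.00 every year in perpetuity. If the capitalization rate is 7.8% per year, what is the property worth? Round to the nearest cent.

€2820512.82

Level perpetuity: PV = C / r = €220,000.00 / 0.078 = €2,820,512.82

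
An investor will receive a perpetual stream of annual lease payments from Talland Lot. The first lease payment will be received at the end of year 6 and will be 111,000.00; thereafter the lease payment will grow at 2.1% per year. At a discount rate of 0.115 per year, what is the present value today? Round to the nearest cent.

685205.42

Value at end of year 5: C₁ / (r − g) = 111,000.00 / (0.115 − 0.021) = 1,180,851.0638
Discount to today: PV = 1,180,851.0638 / (1 + 0.115)^5 = 1,180,851.0638 / 1.723353 = 685,205.42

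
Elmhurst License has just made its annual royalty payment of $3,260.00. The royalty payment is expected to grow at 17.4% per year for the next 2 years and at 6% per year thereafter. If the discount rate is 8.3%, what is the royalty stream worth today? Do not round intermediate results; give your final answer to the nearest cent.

D_1 = 3827.24000
D_2 = 4493.17976
Terminal value at year 2: TV = D_2×(1+g_2)/(r−g_2) = 4762.77055/0.023 = 207076.98024
P_0 = D_1/(1+r)^1 + D_2/(1+r)^2 + TV/(1+r)^2
    = 3533.92428 + 3830.86529 + 176552.92210 = 183917.71167

$183917.71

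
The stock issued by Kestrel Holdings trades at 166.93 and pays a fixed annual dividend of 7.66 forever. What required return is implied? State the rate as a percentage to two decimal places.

4.59%

P = C/r ⇒ r = C/P = 7.66/166.93 = 0.045887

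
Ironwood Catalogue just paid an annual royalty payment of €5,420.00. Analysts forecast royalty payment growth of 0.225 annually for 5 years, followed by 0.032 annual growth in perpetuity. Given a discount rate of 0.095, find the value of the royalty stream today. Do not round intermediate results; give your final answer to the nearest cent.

€194000.60

D_1 = 6639.50000
D_2 = 8133.38750
D_3 = 9963.39969
D_4 = 12205.16462
D_5 = 14951.32666
Terminal value at year 5: TV = D_5×(1+g_2)/(r−g_2) = 15429.76911/0.063 = 244916.96998
P_0 = D_1/(1+r)^1 + D_2/(1+r)^2 + D_3/(1+r)^3 + D_4/(1+r)^4 + D_5/(1+r)^5 + TV/(1+r)^5
    = 6063.47032 + 6783.33438 + 7588.66174 + 8489.59876 + 9497.49632 + 155578.03503 = 194000.59655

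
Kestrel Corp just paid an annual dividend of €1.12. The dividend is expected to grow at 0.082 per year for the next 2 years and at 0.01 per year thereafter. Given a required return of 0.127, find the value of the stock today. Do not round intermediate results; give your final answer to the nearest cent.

D_1 = 1.21184
D_2 = 1.31121
Terminal value at year 2: TV = D_2×(1+g_2)/(r−g_2) = 1.32432/0.117 = 11.31900
P_0 = D_1/(1+r)^1 + D_2/(1+r)^2 + TV/(1+r)^2
    = 1.07528 + 1.03234 + 8.91169 = 11.01932

€11.02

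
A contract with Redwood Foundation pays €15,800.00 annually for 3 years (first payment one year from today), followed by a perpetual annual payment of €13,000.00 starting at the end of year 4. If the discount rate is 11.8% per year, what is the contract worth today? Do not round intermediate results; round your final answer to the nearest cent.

€116917.80

PV of 3-year annuity: €15,800.00 × [1 − (1+0.118)^−3] / 0.118 = 38079.73865
Perpetuity value at year 3: €13,000.00 / 0.118 = 110169.49153
PV of perpetuity: 110169.49153 / (1+0.118)^3 = 78838.06099
Total PV = 38079.73865 + 78838.06099 = 116917.79964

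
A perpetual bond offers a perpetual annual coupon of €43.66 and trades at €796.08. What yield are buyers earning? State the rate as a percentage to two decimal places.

P = C/r ⇒ r = C/P = €43.66/€796.08 = 0.054844

5.48%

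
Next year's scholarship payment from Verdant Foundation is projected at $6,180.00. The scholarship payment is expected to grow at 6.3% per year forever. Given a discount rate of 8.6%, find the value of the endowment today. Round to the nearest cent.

Growing perpetuity: P = D₁ / (r − g) = $6,180.0000 / (0.086 − 0.063) = $268,695.65

$268695.65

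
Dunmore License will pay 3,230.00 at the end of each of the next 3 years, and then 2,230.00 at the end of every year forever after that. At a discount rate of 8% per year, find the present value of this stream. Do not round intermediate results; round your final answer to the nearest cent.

PV of 3-year annuity: 3,230.00 × [1 − (1+0.08)^−3] / 0.08 = 8324.02327
Perpetuity value at year 3: 2,230.00 / 0.08 = 27875.00000
PV of perpetuity: 27875.00000 / (1+0.08)^3 = 22128.07372
Total PV = 8324.02327 + 22128.07372 = 30452.09699

30452.10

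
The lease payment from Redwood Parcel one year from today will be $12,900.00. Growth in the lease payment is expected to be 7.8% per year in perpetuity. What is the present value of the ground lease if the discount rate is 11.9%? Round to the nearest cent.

$314634.15

Growing perpetuity: P = D₁ / (r − g) = $12,900.0000 / (0.119 − 0.078) = $314,634.15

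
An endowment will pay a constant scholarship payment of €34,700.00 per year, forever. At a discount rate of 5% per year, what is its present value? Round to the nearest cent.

€694000.00

Level perpetuity: PV = C / r = €34,700.00 / 0.05 = €694,000.00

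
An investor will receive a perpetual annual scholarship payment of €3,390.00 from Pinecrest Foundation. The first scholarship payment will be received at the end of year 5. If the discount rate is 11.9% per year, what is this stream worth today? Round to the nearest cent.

€18169.06

Value at end of year 4: C / r = €3,390.00 / 0.119 = €28,487.3950
Discount to today: PV = €28,487.3950 / (1 + 0.119)^4 = €28,487.3950 / 1.567907 = €18,169.06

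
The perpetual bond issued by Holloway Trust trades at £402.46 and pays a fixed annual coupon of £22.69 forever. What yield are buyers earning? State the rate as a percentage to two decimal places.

P = C/r ⇒ r = C/P = £22.69/£402.46 = 0.056378

5.64%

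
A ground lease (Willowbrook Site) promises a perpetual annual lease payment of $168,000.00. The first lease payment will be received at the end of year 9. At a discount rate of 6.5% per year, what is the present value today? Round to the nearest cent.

Value at end of year 8: C / r = $168,000.00 / 0.065 = $2,584,615.3846
Discount to today: PV = $2,584,615.3846 / (1 + 0.065)^8 = $2,584,615.3846 / 1.654996 = $1,561,705.22

$1561705.22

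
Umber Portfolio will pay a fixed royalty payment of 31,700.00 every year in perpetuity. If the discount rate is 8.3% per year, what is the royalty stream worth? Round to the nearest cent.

Level perpetuity: PV = C / r = 31,700.00 / 0.083 = 381,927.71

381927.71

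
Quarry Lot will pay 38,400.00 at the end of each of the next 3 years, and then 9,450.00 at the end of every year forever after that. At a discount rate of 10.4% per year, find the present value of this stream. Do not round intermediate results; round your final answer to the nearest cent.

162355.77

PV of 3-year annuity: 38,400.00 × [1 − (1+0.104)^−3] / 0.104 = 94826.62575
Perpetuity value at year 3: 9,450.00 / 0.104 = 90865.38462
PV of perpetuity: 90865.38462 / (1+0.104)^3 = 67529.14468
Total PV = 94826.62575 + 67529.14468 = 162355.77044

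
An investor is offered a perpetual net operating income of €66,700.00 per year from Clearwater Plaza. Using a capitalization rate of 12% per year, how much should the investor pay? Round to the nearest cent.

€555833.33

Level perpetuity: PV = C / r = €66,700.00 / 0.12 = €555,833.33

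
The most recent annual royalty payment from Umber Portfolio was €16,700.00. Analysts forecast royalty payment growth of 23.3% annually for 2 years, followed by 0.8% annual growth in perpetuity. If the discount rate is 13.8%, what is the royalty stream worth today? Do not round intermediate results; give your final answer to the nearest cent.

€189709.81

D_1 = 20591.10000
D_2 = 25388.82630
Terminal value at year 2: TV = D_2×(1+g_2)/(r−g_2) = 25591.93691/0.13 = 196861.05316
P_0 = D_1/(1+r)^1 + D_2/(1+r)^2 + TV/(1+r)^2
    = 18094.11248 + 19604.60517 + 152011.09241 = 189709.81006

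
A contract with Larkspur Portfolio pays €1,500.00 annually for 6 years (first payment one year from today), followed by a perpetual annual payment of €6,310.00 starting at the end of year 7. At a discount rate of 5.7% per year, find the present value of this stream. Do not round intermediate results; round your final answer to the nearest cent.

PV of 6-year annuity: €1,500.00 × [1 − (1+0.057)^−6] / 0.057 = 7446.02500
Perpetuity value at year 6: €6,310.00 / 0.057 = 110701.75439
PV of perpetuity: 110701.75439 / (1+0.057)^6 = 79378.80923
Total PV = 7446.02500 + 79378.80923 = 86824.83423

€86824.83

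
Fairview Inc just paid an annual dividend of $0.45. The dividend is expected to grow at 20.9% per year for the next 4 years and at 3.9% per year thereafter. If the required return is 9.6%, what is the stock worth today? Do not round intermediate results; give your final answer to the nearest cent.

D_1 = 0.54405
D_2 = 0.65776
D_3 = 0.79523
D_4 = 0.96143
Terminal value at year 4: TV = D_4×(1+g_2)/(r−g_2) = 0.99893/0.057 = 17.52502
P_0 = D_1/(1+r)^1 + D_2/(1+r)^2 + D_3/(1+r)^3 + D_4/(1+r)^4 + TV/(1+r)^4
    = 0.49640 + 0.54758 + 0.60403 + 0.66631 + 12.14552 = 14.45983

$14.46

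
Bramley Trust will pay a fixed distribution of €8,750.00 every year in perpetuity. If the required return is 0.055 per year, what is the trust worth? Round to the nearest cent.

€159090.91

Level perpetuity: PV = C / r = €8,750.00 / 0.055 = €159,090.91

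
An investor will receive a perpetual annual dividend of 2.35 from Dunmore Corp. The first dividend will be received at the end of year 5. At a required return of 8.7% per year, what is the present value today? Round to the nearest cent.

19.35

Value at end of year 4: C / r = 2.35 / 0.087 = 27.0115
Discount to today: PV = 27.0115 / (1 + 0.087)^4 = 27.0115 / 1.396105 = 19.35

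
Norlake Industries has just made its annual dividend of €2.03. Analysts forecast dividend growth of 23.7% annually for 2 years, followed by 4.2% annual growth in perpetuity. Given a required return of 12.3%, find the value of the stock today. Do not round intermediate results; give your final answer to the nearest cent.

€36.38

D_1 = 2.51111
D_2 = 3.10624
Terminal value at year 2: TV = D_2×(1+g_2)/(r−g_2) = 3.23671/0.081 = 39.95932
P_0 = D_1/(1+r)^1 + D_2/(1+r)^2 + TV/(1+r)^2
    = 2.23607 + 2.46307 + 31.68536 = 36.38450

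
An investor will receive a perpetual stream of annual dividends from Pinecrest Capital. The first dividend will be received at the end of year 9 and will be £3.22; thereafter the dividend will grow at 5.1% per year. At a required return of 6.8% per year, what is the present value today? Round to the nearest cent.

£111.90

Value at end of year 8: C₁ / (r − g) = £3.22 / (0.068 − 0.051) = £189.4118
Discount to today: PV = £189.4118 / (1 + 0.068)^8 = £189.4118 / 1.692661 = £111.90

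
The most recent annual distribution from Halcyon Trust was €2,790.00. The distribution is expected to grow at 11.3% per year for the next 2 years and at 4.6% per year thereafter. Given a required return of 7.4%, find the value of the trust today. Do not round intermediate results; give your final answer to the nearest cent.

€117821.00

D_1 = 3105.27000
D_2 = 3456.16551
Terminal value at year 2: TV = D_2×(1+g_2)/(r−g_2) = 3615.14912/0.028 = 129112.46870
P_0 = D_1/(1+r)^1 + D_2/(1+r)^2 + TV/(1+r)^2
    = 2891.31285 + 2996.30466 + 111933.38110 = 117820.99860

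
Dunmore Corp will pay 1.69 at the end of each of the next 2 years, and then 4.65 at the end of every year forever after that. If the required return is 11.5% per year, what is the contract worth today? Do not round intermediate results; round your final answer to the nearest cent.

PV of 2-year annuity: 1.69 × [1 − (1+0.115)^−2] / 0.115 = 2.87506
Perpetuity value at year 2: 4.65 / 0.115 = 40.43478
PV of perpetuity: 40.43478 / (1+0.115)^2 = 32.52411
Total PV = 2.87506 + 32.52411 = 35.39917

35.40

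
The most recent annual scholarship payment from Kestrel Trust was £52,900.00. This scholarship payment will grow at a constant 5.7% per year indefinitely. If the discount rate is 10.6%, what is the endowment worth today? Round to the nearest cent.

D₁ = D₀ × (1 + g) = £52,900.00 × 1.057 = £55,915.3000
Growing perpetuity: P = D₁ / (r − g) = £55,915.3000 / (0.106 − 0.057) = £1,141,128.57

£1141128.57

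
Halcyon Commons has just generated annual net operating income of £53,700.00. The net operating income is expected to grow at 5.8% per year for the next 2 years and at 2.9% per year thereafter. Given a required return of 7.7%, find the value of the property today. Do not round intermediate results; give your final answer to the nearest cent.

D_1 = 56814.60000
D_2 = 60109.84680
Terminal value at year 2: TV = D_2×(1+g_2)/(r−g_2) = 61853.03236/0.048 = 1288604.84077
P_0 = D_1/(1+r)^1 + D_2/(1+r)^2 + TV/(1+r)^2
    = 52752.64624 + 51822.00531 + 1110934.23888 = 1215508.89044

£1215508.89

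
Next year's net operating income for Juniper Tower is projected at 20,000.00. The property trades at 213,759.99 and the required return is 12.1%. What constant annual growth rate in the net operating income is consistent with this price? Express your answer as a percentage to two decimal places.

P = D₁/(r−g) ⇒ g = r − D₁/P = 0.121 − 20,000.00/213,759.99 = 0.027437

2.74%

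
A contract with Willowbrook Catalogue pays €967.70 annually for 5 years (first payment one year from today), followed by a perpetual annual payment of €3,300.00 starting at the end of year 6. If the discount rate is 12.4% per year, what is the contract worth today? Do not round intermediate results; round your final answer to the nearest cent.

€18288.13

PV of 5-year annuity: €967.70 × [1 − (1+0.124)^−5] / 0.124 = 3454.04986
Perpetuity value at year 5: €3,300.00 / 0.124 = 26612.90323
PV of perpetuity: 26612.90323 / (1+0.124)^5 = 14834.08279
Total PV = 3454.04986 + 14834.08279 = 18288.13265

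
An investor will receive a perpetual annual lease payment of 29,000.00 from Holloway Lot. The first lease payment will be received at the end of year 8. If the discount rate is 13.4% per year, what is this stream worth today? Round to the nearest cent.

Value at end of year 7: C / r = 29,000.00 / 0.134 = 216,417.9104
Discount to today: PV = 216,417.9104 / (1 + 0.134)^7 = 216,417.9104 / 2.411523 = 89,743.26

89743.26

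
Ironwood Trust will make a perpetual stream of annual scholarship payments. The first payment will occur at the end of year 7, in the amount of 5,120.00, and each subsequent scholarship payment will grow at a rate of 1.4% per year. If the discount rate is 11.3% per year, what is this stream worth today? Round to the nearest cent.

Value at end of year 6: C₁ / (r − g) = 5,120.00 / (0.113 − 0.014) = 51,717.1717
Discount to today: PV = 51,717.1717 / (1 + 0.113)^6 = 51,717.1717 / 1.900951 = 27,205.94

27205.94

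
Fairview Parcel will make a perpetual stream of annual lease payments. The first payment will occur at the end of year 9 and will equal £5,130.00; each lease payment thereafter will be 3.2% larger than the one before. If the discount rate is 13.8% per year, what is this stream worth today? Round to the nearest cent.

Value at end of year 8: C₁ / (r − g) = £5,130.00 / (0.138 − 0.032) = £48,396.2264
Discount to today: PV = £48,396.2264 / (1 + 0.138)^8 = £48,396.2264 / 2.812795 = £17,205.74

£17205.74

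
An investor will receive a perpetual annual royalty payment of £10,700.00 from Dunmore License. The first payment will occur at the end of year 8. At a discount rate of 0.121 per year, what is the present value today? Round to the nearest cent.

£39752.01

Value at end of year 7: C / r = £10,700.00 / 0.121 = £88,429.7521
Discount to today: PV = £88,429.7521 / (1 + 0.121)^7 = £88,429.7521 / 2.224535 = £39,752.01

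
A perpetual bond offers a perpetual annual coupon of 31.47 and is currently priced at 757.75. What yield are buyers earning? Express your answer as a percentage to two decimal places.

4.15%

P = C/r ⇒ r = C/P = 31.47/757.75 = 0.041531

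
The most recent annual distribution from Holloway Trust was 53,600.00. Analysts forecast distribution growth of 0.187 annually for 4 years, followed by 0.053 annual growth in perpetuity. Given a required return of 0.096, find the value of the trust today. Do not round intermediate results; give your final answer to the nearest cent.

2068620.05

D_1 = 63623.20000
D_2 = 75520.73840
D_3 = 89643.11648
D_4 = 106406.37926
Terminal value at year 4: TV = D_4×(1+g_2)/(r−g_2) = 112045.91736/0.043 = 2605719.00846
P_0 = D_1/(1+r)^1 + D_2/(1+r)^2 + D_3/(1+r)^3 + D_4/(1+r)^4 + TV/(1+r)^4
    = 58050.36496 + 62870.24016 + 68090.30572 + 73743.78913 + 1805865.34776 = 2068620.04773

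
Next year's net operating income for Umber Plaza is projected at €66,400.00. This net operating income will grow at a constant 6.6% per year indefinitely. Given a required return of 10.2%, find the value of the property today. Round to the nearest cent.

€1844444.44

Growing perpetuity: P = D₁ / (r − g) = €66,400.0000 / (0.102 − 0.066) = €1,844,444.44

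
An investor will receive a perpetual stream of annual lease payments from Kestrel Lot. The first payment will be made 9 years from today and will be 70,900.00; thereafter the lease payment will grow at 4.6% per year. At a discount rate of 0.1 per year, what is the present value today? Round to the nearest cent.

612506.91

Value at end of year 8: C₁ / (r − g) = 70,900.00 / (0.1 − 0.046) = 1,312,962.9630
Discount to today: PV = 1,312,962.9630 / (1 + 0.1)^8 = 1,312,962.9630 / 2.143589 = 612,506.91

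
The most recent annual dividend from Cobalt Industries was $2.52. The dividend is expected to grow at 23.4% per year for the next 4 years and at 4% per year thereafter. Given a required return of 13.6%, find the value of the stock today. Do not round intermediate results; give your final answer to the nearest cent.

$50.46

D_1 = 3.10968
D_2 = 3.83735
D_3 = 4.73528
D_4 = 5.84334
Terminal value at year 4: TV = D_4×(1+g_2)/(r−g_2) = 6.07707/0.096 = 63.30285
P_0 = D_1/(1+r)^1 + D_2/(1+r)^2 + D_3/(1+r)^3 + D_4/(1+r)^4 + TV/(1+r)^4
    = 2.73739 + 2.97354 + 3.23006 + 3.50871 + 38.01106 = 50.46077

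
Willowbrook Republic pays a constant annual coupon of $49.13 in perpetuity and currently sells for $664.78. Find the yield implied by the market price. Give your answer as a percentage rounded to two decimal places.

7.39%

P = C/r ⇒ r = C/P = $49.13/$664.78 = 0.073904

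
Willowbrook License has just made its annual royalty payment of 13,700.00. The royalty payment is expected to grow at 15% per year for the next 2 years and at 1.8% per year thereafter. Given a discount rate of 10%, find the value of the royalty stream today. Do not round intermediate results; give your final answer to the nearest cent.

D_1 = 15755.00000
D_2 = 18118.25000
Terminal value at year 2: TV = D_2×(1+g_2)/(r−g_2) = 18444.37850/0.082 = 224931.44512
P_0 = D_1/(1+r)^1 + D_2/(1+r)^2 + TV/(1+r)^2
    = 14322.72727 + 14973.76033 + 185893.75630 = 215190.24390

215190.24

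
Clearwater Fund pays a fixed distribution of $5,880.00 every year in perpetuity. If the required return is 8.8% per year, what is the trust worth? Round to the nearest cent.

Level perpetuity: PV = C / r = $5,880.00 / 0.088 = $66,818.18

$66818.18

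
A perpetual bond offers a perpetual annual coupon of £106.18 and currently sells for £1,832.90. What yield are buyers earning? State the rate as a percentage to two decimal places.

P = C/r ⇒ r = C/P = £106.18/£1,832.90 = 0.057930

5.79%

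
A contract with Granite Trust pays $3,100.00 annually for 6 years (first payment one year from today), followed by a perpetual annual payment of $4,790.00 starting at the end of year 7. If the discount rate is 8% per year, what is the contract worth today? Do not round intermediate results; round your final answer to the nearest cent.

$52062.33

PV of 6-year annuity: $3,100.00 × [1 − (1+0.08)^−6] / 0.08 = 14330.92696
Perpetuity value at year 6: $4,790.00 / 0.08 = 59875.00000
PV of perpetuity: 59875.00000 / (1+0.08)^6 = 37731.40641
Total PV = 14330.92696 + 37731.40641 = 52062.33337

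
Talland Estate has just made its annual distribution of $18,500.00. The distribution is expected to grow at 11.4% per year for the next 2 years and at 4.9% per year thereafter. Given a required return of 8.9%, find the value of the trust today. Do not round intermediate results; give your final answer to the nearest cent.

D_1 = 20609.00000
D_2 = 22958.42600
Terminal value at year 2: TV = D_2×(1+g_2)/(r−g_2) = 24083.38887/0.04 = 602084.72185
P_0 = D_1/(1+r)^1 + D_2/(1+r)^2 + TV/(1+r)^2
    = 18924.70156 + 19359.15293 + 507693.78555 = 545977.64004

$545977.64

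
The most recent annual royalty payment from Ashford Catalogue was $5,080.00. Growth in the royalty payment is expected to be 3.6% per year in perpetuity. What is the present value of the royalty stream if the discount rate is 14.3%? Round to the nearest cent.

D₁ = D₀ × (1 + g) = $5,080.00 × 1.036 = $5,262.8800
Growing perpetuity: P = D₁ / (r − g) = $5,262.8800 / (0.143 − 0.036) = $49,185.79

$49185.79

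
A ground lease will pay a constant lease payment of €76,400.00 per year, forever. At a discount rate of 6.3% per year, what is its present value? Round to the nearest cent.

Level perpetuity: PV = C / r = €76,400.00 / 0.063 = €1,212,698.41

€1212698.41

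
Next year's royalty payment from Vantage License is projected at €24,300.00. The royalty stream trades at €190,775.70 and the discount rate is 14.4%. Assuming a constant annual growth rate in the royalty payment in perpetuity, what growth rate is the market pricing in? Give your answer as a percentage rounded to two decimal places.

1.66%

P = D₁/(r−g) ⇒ g = r − D₁/P = 0.144 − €24,300.00/€190,775.70 = 0.016625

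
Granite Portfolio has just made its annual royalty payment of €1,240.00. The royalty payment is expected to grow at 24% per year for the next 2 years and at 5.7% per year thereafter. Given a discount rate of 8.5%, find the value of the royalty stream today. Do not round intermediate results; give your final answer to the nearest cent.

€64176.33

D_1 = 1537.60000
D_2 = 1906.62400
Terminal value at year 2: TV = D_2×(1+g_2)/(r−g_2) = 2015.30157/0.028 = 71975.05600
P_0 = D_1/(1+r)^1 + D_2/(1+r)^2 + TV/(1+r)^2
    = 1417.14286 + 1619.59184 + 61139.59184 = 64176.32653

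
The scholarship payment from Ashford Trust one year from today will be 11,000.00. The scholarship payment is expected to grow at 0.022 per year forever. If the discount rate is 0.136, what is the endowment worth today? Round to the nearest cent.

Growing perpetuity: P = D₁ / (r − g) = 11,000.0000 / (0.136 − 0.022) = 96,491.23

96491.23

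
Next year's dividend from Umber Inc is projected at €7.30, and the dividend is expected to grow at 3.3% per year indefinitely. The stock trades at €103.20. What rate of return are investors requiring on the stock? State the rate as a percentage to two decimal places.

P = D₁/(r − g) ⇒ r = D₁/P + g = €7.3000/€103.20 + 0.033 = 0.070736 + 0.033 = 0.103736

10.37%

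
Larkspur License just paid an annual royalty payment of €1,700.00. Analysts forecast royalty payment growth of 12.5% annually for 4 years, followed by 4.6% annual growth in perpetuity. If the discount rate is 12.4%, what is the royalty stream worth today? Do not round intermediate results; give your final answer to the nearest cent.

D_1 = 1912.50000
D_2 = 2151.56250
D_3 = 2420.50781
D_4 = 2723.07129
Terminal value at year 4: TV = D_4×(1+g_2)/(r−g_2) = 2848.33257/0.078 = 36517.08421
P_0 = D_1/(1+r)^1 + D_2/(1+r)^2 + D_3/(1+r)^3 + D_4/(1+r)^4 + TV/(1+r)^4
    = 1701.51246 + 1703.02626 + 1704.54140 + 1706.05790 + 22878.67390 = 29693.81191

€29693.81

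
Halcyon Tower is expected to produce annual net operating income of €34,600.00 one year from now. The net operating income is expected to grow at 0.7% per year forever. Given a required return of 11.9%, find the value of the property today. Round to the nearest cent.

€308928.57

Growing perpetuity: P = D₁ / (r − g) = €34,600.0000 / (0.119 − 0.007) = €308,928.57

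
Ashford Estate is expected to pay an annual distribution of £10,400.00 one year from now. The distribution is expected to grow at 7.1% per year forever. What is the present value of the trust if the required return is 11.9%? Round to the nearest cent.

Growing perpetuity: P = D₁ / (r − g) = £10,400.0000 / (0.119 − 0.071) = £216,666.67

£216666.67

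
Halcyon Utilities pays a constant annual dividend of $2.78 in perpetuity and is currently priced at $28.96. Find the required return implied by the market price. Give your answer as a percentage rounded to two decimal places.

9.60%

P = C/r ⇒ r = C/P = $2.78/$28.96 = 0.095994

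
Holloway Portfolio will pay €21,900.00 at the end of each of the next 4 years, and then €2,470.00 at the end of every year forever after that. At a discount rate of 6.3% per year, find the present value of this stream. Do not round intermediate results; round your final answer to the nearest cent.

€106073.41

PV of 4-year annuity: €21,900.00 × [1 − (1+0.063)^−4] / 0.063 = 75367.40590
Perpetuity value at year 4: €2,470.00 / 0.063 = 39206.34921
PV of perpetuity: 39206.34921 / (1+0.063)^4 = 30706.00708
Total PV = 75367.40590 + 30706.00708 = 106073.41298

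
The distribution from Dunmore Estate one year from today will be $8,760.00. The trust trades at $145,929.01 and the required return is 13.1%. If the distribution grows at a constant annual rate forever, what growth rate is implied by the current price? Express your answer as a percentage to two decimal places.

P = D₁/(r−g) ⇒ g = r − D₁/P = 0.131 − $8,760.00/$145,929.01 = 0.070971

7.10%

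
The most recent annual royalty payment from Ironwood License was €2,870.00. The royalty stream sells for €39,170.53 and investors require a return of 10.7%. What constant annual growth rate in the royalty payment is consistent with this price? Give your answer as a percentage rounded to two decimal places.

3.14%

P = D₀(1+g)/(r−g) ⇒ P(r−g) = D₀(1+g) ⇒ g(P+D₀) = P·r − D₀
g = (P·r − D₀)/(P + D₀) = (€39,170.53×0.107 − €2,870.00) / (€39,170.53 + €2,870.00) = 0.031428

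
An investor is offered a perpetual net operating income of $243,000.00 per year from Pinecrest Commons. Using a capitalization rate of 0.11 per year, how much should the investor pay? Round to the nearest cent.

Level perpetuity: PV = C / r = $243,000.00 / 0.11 = $2,209,090.91

$2209090.91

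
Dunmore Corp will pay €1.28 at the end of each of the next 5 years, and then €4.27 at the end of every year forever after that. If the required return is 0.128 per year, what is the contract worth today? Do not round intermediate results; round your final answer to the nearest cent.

€22.79

PV of 5-year annuity: €1.28 × [1 − (1+0.128)^−5] / 0.128 = 4.52411
Perpetuity value at year 5: €4.27 / 0.128 = 33.35938
PV of perpetuity: 33.35938 / (1+0.128)^5 = 18.26722
Total PV = 4.52411 + 18.26722 = 22.79133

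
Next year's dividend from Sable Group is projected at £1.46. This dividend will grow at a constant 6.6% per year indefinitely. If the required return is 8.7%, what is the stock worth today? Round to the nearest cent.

£69.52

Growing perpetuity: P = D₁ / (r − g) = £1.4600 / (0.087 − 0.066) = £69.52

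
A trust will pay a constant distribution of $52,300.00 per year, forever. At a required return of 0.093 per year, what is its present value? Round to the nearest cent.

Level perpetuity: PV = C / r = $52,300.00 / 0.093 = $562,365.59

$562365.59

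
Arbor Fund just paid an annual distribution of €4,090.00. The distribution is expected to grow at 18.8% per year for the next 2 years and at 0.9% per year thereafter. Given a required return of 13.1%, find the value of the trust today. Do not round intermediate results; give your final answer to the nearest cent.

D_1 = 4858.92000
D_2 = 5772.39696
Terminal value at year 2: TV = D_2×(1+g_2)/(r−g_2) = 5824.34853/0.122 = 47740.56174
P_0 = D_1/(1+r)^1 + D_2/(1+r)^2 + TV/(1+r)^2
    = 4296.12732 + 4512.64302 + 37321.77712 = 46130.54746

€46130.55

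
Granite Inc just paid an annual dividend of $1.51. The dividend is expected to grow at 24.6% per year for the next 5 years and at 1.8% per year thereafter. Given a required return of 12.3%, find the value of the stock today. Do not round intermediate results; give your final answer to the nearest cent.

D_1 = 1.88146
D_2 = 2.34430
D_3 = 2.92100
D_4 = 3.63956
D_5 = 4.53489
Terminal value at year 5: TV = D_5×(1+g_2)/(r−g_2) = 4.61652/0.105 = 43.96688
P_0 = D_1/(1+r)^1 + D_2/(1+r)^2 + D_3/(1+r)^3 + D_4/(1+r)^4 + D_5/(1+r)^5 + TV/(1+r)^5
    = 1.67539 + 1.85889 + 2.06249 + 2.28839 + 2.53903 + 24.61653 = 35.04072

$35.04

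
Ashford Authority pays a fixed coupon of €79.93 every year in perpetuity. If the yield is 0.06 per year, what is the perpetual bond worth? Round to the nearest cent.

Level perpetuity: PV = C / r = €79.93 / 0.06 = €1,332.17

€1332.17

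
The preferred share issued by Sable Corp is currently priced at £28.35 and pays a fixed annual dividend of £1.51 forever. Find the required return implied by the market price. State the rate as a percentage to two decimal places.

P = C/r ⇒ r = C/P = £1.51/£28.35 = 0.053263

5.33%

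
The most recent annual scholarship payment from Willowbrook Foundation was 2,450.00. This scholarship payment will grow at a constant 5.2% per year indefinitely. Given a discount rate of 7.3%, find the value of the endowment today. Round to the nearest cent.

D₁ = D₀ × (1 + g) = 2,450.00 × 1.052 = 2,577.4000
Growing perpetuity: P = D₁ / (r − g) = 2,577.4000 / (0.073 − 0.052) = 122,733.33

122733.33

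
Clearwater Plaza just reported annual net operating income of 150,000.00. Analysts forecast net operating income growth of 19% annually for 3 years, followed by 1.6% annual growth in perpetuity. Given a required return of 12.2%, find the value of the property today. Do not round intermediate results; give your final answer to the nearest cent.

2222087.95

D_1 = 178500.00000
D_2 = 212415.00000
D_3 = 252773.85000
Terminal value at year 3: TV = D_3×(1+g_2)/(r−g_2) = 256818.23160/0.106 = 2422813.50566
P_0 = D_1/(1+r)^1 + D_2/(1+r)^2 + D_3/(1+r)^3 + TV/(1+r)^3
    = 159090.90909 + 168732.78237 + 178959.01160 + 1715305.24330 = 2222087.94636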